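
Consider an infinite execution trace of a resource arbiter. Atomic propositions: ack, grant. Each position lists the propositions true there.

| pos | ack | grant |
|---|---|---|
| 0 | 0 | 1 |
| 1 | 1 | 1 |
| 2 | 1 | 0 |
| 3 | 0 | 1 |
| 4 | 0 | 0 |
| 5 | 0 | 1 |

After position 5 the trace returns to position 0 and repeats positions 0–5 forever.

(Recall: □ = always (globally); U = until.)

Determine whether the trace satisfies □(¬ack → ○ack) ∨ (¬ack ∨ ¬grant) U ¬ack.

¬ack → ○ack must hold at every position from 0 onward. It fails at position 3, so □(¬ack → ○ack) is false.
Positions where ¬ack holds: 0, 3, 4, 5.
Check ○ack at each: 0→ok, 3→fails, 4→fails, 5→fails.
Walking from position 0: ¬ack first holds at position 0, and ¬ack ∨ ¬grant holds at every earlier position along the way, so (¬ack ∨ ¬grant) U ¬ack holds.
At position 0: □(¬ack → ○ack) is false; (¬ack ∨ ¬grant) U ¬ack is true; so □(¬ack → ○ack) ∨ (¬ack ∨ ¬grant) U ¬ack is true.

Holds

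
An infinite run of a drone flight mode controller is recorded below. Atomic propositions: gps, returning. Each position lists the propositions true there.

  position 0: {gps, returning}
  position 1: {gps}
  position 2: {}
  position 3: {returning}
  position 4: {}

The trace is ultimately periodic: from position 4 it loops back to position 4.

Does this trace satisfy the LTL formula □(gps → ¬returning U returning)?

Yes

gps → ¬returning U returning holds at every position 0..4, and those are all positions ever visited, so □(gps → ¬returning U returning) holds.
Positions where gps holds: 0, 1.
Check ¬returning U returning at each: 0→ok, 1→ok.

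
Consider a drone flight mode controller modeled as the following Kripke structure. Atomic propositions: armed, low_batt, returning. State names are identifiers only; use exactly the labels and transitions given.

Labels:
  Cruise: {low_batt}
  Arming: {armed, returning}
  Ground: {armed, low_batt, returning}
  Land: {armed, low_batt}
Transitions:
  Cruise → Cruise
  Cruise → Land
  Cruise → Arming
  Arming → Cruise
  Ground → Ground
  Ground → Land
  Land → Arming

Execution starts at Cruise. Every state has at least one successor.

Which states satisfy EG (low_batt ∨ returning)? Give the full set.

States satisfying low_batt ∨ returning: {Cruise, Arming, Ground, Land}.
States satisfying EG (low_batt ∨ returning): {Cruise, Arming, Ground, Land}.

{Cruise, Arming, Ground, Land}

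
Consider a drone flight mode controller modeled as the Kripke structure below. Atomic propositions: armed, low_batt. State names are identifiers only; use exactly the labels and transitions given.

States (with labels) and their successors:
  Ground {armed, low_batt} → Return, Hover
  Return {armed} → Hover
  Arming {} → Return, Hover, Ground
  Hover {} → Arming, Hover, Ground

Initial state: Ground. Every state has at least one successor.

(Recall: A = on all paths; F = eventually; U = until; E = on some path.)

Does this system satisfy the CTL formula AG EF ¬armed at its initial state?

States satisfying EF ¬armed: {Ground, Return, Arming, Hover}.
States satisfying AG EF ¬armed: {Ground, Return, Arming, Hover}.
Every state reachable from Ground satisfies EF ¬armed.
Ground ∈ Sat(AG EF ¬armed).

Holds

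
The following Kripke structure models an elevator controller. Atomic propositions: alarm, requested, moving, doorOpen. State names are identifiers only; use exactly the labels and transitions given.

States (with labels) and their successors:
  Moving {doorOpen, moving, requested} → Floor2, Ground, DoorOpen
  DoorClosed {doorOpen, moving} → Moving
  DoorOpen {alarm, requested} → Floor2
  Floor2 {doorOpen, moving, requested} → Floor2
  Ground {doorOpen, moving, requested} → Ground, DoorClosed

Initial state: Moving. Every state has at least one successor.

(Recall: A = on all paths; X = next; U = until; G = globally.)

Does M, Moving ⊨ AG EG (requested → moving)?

States satisfying EG (requested → moving): {Moving, DoorClosed, Floor2, Ground}.
States satisfying AG EG (requested → moving): {Floor2}.
DoorOpen is reachable from Moving and violates EG (requested → moving), so AG fails at Moving.
Moving ∉ Sat(AG EG (requested → moving)).

Violated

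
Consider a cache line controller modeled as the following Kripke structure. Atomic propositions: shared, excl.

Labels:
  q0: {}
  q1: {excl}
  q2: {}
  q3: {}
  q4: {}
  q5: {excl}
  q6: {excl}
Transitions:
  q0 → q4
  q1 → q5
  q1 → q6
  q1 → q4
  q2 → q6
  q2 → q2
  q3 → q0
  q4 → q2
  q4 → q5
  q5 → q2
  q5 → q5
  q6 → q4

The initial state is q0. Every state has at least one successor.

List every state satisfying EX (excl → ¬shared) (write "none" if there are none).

{q0, q1, q2, q3, q4, q5, q6}

States satisfying excl → ¬shared: {q0, q1, q2, q3, q4, q5, q6}.
States satisfying EX (excl → ¬shared): {q0, q1, q2, q3, q4, q5, q6}.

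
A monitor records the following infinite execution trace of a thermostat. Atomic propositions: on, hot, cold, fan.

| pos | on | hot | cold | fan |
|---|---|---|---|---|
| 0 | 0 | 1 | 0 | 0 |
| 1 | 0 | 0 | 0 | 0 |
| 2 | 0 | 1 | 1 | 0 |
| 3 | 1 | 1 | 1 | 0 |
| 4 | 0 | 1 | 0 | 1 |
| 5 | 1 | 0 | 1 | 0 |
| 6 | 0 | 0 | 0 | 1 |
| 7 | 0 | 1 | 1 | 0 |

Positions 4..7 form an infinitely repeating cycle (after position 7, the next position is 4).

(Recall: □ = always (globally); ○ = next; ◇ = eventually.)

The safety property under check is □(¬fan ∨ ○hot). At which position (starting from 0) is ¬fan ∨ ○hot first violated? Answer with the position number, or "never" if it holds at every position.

4

Check ¬fan ∨ ○hot at each position in order: 0 ✓, 1 ✓, 2 ✓, 3 ✓.
At position 4 the labels are {fan, hot} and the next position 5 has {cold, on}, so ¬fan ∨ ○hot is false there. This is the first violation.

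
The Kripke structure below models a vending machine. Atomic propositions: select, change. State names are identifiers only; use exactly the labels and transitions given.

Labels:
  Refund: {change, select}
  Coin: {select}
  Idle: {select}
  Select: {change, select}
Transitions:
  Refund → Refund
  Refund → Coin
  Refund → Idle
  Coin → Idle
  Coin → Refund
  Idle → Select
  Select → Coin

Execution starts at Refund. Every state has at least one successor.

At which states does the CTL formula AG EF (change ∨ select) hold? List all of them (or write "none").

{Refund, Coin, Idle, Select}

States satisfying EF (change ∨ select): {Refund, Coin, Idle, Select}.
States satisfying AG EF (change ∨ select): {Refund, Coin, Idle, Select}.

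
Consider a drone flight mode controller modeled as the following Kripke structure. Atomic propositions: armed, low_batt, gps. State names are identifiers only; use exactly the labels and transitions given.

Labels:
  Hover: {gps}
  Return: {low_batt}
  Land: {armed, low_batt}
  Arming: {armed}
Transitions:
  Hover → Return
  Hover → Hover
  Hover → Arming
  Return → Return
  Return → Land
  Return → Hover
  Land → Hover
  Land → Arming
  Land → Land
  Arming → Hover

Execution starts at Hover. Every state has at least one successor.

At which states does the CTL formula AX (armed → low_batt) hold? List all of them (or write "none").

States satisfying armed → low_batt: {Hover, Return, Land}.
States satisfying AX (armed → low_batt): {Return, Arming}.

{Return, Arming}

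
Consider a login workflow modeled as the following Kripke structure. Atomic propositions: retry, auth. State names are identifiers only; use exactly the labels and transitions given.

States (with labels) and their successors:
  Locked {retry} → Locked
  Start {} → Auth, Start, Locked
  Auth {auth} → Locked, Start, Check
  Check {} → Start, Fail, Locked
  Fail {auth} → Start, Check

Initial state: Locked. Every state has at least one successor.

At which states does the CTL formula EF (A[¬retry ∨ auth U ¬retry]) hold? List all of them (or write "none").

{Start, Auth, Check, Fail}

States satisfying A[¬retry ∨ auth U ¬retry]: {Start, Auth, Check, Fail}.
States satisfying EF (A[¬retry ∨ auth U ¬retry]): {Start, Auth, Check, Fail}.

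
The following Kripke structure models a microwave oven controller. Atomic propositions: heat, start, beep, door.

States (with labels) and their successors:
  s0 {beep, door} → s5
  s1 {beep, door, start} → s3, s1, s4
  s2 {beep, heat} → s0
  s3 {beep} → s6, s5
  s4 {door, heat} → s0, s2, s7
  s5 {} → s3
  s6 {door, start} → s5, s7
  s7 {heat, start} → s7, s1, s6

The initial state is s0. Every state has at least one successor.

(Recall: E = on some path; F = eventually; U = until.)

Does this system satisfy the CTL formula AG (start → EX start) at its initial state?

States satisfying start → EX start: {s0, s1, s2, s3, s4, s5, s6, s7}.
States satisfying AG (start → EX start): {s0, s1, s2, s3, s4, s5, s6, s7}.
Every state reachable from s0 satisfies start → EX start.
s0 ∈ Sat(AG (start → EX start)).

Holds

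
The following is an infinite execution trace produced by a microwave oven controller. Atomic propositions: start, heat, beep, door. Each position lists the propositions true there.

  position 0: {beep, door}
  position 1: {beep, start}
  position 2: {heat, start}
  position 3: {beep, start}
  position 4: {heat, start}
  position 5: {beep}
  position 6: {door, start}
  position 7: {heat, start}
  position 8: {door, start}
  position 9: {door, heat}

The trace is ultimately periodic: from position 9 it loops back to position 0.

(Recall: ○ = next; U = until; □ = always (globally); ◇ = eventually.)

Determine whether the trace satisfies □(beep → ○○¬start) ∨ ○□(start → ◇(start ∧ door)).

beep → ○○¬start must hold at every position from 0 onward. It fails at position 0, so □(beep → ○○¬start) is false.
Positions where beep holds: 0, 1, 3, 5.
Check ○○¬start at each: 0→fails, 1→fails, 3→ok, 5→fails.
The position after 0 is 1; □(start → ◇(start ∧ door)) is true there.
At position 0: □(beep → ○○¬start) is false; ○□(start → ◇(start ∧ door)) is true; so □(beep → ○○¬start) ∨ ○□(start → ◇(start ∧ door)) is true.

Holds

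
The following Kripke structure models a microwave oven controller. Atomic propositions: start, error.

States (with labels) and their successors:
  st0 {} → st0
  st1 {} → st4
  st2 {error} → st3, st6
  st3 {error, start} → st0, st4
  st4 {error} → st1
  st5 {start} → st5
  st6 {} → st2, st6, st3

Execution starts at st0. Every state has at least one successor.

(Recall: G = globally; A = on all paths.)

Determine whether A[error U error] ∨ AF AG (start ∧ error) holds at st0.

No

States satisfying error: {st2, st3, st4}.
States satisfying A[error U error]: {st2, st3, st4}.
States satisfying AG (start ∧ error): ∅.
States satisfying AF AG (start ∧ error): ∅.
States satisfying A[error U error] ∨ AF AG (start ∧ error): {st2, st3, st4}.
st0 ∉ Sat(A[error U error] ∨ AF AG (start ∧ error)).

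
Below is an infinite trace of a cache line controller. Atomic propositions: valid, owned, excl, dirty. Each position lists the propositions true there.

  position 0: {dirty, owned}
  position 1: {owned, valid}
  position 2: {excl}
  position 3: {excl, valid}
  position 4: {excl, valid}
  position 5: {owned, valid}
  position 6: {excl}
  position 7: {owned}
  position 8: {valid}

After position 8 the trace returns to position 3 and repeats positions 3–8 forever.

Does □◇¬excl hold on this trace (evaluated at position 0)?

Holds

◇¬excl holds at every position 0..8, and those are all positions ever visited, so □◇¬excl holds.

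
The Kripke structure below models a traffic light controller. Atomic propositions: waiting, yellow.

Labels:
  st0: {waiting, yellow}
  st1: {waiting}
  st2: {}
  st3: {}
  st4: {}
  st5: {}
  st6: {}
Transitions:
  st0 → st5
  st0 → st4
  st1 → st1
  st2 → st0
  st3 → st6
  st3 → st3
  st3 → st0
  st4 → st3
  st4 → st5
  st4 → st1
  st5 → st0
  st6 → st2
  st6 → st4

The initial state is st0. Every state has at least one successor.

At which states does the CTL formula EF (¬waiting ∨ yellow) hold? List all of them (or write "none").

{st0, st2, st3, st4, st5, st6}

States satisfying ¬waiting ∨ yellow: {st0, st2, st3, st4, st5, st6}.
States satisfying EF (¬waiting ∨ yellow): {st0, st2, st3, st4, st5, st6}.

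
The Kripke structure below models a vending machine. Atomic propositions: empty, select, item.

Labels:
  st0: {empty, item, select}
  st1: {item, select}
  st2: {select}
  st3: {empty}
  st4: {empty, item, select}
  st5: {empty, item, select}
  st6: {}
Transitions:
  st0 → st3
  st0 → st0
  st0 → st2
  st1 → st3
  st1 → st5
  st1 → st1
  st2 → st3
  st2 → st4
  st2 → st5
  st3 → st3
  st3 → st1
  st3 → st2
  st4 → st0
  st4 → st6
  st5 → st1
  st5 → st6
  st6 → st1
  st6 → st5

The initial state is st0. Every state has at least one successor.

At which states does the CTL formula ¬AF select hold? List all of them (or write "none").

States satisfying select: {st0, st1, st2, st4, st5}.
States satisfying AF select: {st0, st1, st2, st4, st5, st6}.
States satisfying ¬AF select: {st3}.

{st3}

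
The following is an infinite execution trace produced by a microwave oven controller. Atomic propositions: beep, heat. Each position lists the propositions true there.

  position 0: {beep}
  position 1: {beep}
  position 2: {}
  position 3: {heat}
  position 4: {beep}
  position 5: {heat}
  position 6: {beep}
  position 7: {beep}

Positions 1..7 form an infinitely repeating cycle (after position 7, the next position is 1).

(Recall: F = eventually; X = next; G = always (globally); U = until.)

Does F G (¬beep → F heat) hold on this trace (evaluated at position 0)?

G (¬beep → F heat) holds at position 0, which is reachable from 0, so F G (¬beep → F heat) holds.

Holds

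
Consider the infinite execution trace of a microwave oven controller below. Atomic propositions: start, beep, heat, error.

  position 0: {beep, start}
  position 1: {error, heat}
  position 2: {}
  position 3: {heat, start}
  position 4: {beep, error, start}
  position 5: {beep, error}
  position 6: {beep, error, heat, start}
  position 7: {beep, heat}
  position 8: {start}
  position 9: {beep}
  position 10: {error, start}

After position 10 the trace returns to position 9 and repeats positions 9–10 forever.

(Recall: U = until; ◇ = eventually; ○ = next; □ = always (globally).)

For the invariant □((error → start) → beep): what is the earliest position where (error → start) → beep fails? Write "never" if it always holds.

2

Check (error → start) → beep at each position in order: 0 ✓, 1 ✓.
At position 2 the labels are {}, so (error → start) → beep is false there. This is the first violation.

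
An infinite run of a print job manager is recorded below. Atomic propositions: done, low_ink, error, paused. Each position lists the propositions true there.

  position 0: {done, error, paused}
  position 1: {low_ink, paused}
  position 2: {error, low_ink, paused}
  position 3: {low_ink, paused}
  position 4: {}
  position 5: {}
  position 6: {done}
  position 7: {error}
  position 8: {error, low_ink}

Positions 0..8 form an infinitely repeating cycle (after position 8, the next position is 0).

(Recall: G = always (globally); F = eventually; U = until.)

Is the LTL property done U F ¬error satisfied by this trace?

Walking from position 0: F ¬error first holds at position 0, and done holds at every earlier position along the way, so done U F ¬error holds.

Satisfied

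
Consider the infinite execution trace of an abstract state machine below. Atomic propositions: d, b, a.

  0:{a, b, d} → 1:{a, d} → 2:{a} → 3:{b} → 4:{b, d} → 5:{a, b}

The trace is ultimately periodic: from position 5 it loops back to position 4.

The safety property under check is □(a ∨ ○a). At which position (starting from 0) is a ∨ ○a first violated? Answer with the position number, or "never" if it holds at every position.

3

Check a ∨ ○a at each position in order: 0 ✓, 1 ✓, 2 ✓.
At position 3 the labels are {b} and the next position 4 has {b, d}, so a ∨ ○a is false there. This is the first violation.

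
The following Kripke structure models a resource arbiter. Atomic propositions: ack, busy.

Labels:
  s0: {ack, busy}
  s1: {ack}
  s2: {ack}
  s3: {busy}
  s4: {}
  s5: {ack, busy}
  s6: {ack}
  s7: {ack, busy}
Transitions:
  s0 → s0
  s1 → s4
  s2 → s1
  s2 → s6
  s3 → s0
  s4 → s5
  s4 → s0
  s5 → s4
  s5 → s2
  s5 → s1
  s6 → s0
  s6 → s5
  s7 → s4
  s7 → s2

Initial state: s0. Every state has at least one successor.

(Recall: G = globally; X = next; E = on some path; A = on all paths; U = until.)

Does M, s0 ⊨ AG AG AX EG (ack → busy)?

Yes

States satisfying AG AX EG (ack → busy): {s0, s3}.
States satisfying AG AG AX EG (ack → busy): {s0, s3}.
Every state reachable from s0 satisfies AG AX EG (ack → busy).
s0 ∈ Sat(AG AG AX EG (ack → busy)).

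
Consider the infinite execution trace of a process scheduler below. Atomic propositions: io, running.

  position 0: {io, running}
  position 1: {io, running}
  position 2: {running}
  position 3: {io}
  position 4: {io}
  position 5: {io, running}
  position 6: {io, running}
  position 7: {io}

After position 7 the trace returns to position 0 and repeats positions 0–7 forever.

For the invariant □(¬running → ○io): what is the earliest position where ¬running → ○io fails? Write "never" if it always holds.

¬running → ○io holds at every position 0..7, and those are all the positions the trace ever visits, so the invariant □(¬running → ○io) is never violated.

never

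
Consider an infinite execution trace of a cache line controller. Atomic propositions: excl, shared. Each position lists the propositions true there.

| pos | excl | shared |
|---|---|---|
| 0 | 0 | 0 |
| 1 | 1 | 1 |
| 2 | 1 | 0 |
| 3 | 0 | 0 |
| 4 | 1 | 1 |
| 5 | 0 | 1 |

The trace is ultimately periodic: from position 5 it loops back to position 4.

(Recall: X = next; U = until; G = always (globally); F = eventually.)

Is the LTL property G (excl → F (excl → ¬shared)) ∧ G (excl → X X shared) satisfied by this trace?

Violated

excl → F (excl → ¬shared) holds at every position 0..5, and those are all positions ever visited, so G (excl → F (excl → ¬shared)) holds.
Positions where excl holds: 1, 2, 4.
Check F (excl → ¬shared) at each: 1→ok, 2→ok, 4→ok.
excl → X X shared must hold at every position from 0 onward. It fails at position 1, so G (excl → X X shared) is false.
Positions where excl holds: 1, 2, 4.
Check X X shared at each: 1→fails, 2→ok, 4→ok.
At position 0: G (excl → F (excl → ¬shared)) is true; G (excl → X X shared) is false; so G (excl → F (excl → ¬shared)) ∧ G (excl → X X shared) is false.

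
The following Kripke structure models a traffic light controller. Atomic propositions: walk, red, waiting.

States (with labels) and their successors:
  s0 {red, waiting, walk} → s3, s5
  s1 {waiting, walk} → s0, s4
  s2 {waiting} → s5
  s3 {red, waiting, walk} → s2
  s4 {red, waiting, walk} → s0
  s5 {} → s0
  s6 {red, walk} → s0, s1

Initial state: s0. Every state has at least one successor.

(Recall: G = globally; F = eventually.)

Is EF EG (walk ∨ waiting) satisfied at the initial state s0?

Does not hold

States satisfying EG (walk ∨ waiting): ∅.
States satisfying EF EG (walk ∨ waiting): ∅.
No suitable path/successor from s0 witnesses the formula.
s0 ∉ Sat(EF EG (walk ∨ waiting)).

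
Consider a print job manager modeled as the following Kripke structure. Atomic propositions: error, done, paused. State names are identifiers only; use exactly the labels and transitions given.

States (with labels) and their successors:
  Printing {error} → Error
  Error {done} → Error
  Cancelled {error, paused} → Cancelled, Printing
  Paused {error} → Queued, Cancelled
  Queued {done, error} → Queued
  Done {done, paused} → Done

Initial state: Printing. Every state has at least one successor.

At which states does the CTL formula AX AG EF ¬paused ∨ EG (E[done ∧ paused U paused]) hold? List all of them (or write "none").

States satisfying AG EF ¬paused: {Printing, Error, Cancelled, Paused, Queued}.
States satisfying AX AG EF ¬paused: {Printing, Error, Cancelled, Paused, Queued}.
States satisfying E[done ∧ paused U paused]: {Cancelled, Done}.
States satisfying EG (E[done ∧ paused U paused]): {Cancelled, Done}.
States satisfying AX AG EF ¬paused ∨ EG (E[done ∧ paused U paused]): {Printing, Error, Cancelled, Paused, Queued, Done}.

{Printing, Error, Cancelled, Paused, Queued, Done}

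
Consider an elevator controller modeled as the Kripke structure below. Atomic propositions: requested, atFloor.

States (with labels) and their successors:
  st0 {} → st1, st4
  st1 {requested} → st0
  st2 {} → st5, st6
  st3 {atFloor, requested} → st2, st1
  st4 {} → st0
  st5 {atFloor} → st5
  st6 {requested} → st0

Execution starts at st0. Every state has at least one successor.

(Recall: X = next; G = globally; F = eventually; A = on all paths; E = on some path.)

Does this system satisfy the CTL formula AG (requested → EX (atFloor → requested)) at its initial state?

Satisfied

States satisfying requested → EX (atFloor → requested): {st0, st1, st2, st3, st4, st5, st6}.
States satisfying AG (requested → EX (atFloor → requested)): {st0, st1, st2, st3, st4, st5, st6}.
Every state reachable from st0 satisfies requested → EX (atFloor → requested).
st0 ∈ Sat(AG (requested → EX (atFloor → requested))).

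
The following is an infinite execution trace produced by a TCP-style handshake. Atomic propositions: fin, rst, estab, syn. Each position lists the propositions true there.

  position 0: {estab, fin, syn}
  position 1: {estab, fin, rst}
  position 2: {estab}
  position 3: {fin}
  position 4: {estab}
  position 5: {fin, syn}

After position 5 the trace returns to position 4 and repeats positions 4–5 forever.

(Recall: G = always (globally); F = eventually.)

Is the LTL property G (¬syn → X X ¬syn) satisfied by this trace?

¬syn → X X ¬syn must hold at every position from 0 onward. It fails at position 3, so G (¬syn → X X ¬syn) is false.
Positions where ¬syn holds: 1, 2, 3, 4.
Check X X ¬syn at each: 1→ok, 2→ok, 3→fails, 4→ok.

No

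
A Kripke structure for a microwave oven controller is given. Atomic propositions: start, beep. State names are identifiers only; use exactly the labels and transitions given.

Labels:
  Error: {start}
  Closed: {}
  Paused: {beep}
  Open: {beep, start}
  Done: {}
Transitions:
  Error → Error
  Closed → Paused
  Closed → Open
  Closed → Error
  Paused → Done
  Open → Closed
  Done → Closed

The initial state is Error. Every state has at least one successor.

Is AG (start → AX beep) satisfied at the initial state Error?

States satisfying start → AX beep: {Closed, Paused, Done}.
States satisfying AG (start → AX beep): ∅.
Error is reachable from Error and violates start → AX beep, so AG fails at Error.
Error ∉ Sat(AG (start → AX beep)).

Does not hold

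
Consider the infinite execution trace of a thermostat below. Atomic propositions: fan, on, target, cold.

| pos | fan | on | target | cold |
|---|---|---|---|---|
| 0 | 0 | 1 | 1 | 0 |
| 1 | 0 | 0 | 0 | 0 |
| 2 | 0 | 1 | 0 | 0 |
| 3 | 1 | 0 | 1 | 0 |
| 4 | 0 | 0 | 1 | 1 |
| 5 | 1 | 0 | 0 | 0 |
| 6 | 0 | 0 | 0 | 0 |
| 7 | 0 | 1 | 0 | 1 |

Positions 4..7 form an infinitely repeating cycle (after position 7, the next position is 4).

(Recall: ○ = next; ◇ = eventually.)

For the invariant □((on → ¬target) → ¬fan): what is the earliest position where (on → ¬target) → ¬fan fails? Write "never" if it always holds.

3

Check (on → ¬target) → ¬fan at each position in order: 0 ✓, 1 ✓, 2 ✓.
At position 3 the labels are {fan, target}, so (on → ¬target) → ¬fan is false there. This is the first violation.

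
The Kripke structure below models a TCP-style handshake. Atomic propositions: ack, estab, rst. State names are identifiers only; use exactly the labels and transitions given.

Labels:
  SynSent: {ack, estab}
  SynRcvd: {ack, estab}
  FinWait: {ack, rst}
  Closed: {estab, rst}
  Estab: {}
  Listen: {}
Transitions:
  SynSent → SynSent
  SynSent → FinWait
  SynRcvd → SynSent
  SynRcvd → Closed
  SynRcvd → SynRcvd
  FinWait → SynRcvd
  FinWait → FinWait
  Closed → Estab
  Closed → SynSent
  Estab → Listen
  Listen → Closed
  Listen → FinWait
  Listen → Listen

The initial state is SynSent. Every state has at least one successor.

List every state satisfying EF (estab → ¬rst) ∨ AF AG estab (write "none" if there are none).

{SynSent, SynRcvd, FinWait, Closed, Estab, Listen}

States satisfying estab → ¬rst: {SynSent, SynRcvd, FinWait, Estab, Listen}.
States satisfying EF (estab → ¬rst): {SynSent, SynRcvd, FinWait, Closed, Estab, Listen}.
States satisfying AG estab: ∅.
States satisfying AF AG estab: ∅.
States satisfying EF (estab → ¬rst) ∨ AF AG estab: {SynSent, SynRcvd, FinWait, Closed, Estab, Listen}.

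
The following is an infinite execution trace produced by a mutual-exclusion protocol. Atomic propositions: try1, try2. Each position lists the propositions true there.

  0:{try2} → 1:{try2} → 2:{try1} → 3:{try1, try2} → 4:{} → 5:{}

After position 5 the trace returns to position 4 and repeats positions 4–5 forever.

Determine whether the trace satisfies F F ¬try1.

F ¬try1 holds at position 0, which is reachable from 0, so F F ¬try1 holds.

Satisfied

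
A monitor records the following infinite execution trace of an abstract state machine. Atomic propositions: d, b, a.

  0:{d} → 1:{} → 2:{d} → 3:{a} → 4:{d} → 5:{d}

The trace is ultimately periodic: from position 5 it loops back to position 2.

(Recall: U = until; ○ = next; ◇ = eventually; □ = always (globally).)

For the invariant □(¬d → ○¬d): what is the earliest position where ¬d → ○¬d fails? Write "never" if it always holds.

Check ¬d → ○¬d at each position in order: 0 ✓.
At position 1 the labels are {} and the next position 2 has {d}, so ¬d → ○¬d is false there. This is the first violation.

1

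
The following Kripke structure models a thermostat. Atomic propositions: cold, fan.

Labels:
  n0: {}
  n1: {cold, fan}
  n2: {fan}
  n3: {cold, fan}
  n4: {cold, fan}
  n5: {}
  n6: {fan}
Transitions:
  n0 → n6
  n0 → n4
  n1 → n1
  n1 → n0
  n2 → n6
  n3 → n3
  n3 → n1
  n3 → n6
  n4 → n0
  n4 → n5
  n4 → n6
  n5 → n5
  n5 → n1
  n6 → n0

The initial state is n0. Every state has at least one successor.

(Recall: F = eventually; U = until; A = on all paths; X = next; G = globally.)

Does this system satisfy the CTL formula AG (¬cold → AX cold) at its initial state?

States satisfying ¬cold → AX cold: {n1, n3, n4}.
States satisfying AG (¬cold → AX cold): ∅.
n0 is reachable from n0 and violates ¬cold → AX cold, so AG fails at n0.
n0 ∉ Sat(AG (¬cold → AX cold)).

Violated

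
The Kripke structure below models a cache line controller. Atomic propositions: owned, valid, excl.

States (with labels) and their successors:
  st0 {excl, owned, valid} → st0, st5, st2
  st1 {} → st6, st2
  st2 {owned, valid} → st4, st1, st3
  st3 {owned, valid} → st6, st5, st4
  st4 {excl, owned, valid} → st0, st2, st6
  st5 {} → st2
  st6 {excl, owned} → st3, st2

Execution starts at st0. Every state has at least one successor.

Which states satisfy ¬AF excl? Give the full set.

States satisfying excl: {st0, st4, st6}.
States satisfying AF excl: {st0, st4, st6}.
States satisfying ¬AF excl: {st1, st2, st3, st5}.

{st1, st2, st3, st5}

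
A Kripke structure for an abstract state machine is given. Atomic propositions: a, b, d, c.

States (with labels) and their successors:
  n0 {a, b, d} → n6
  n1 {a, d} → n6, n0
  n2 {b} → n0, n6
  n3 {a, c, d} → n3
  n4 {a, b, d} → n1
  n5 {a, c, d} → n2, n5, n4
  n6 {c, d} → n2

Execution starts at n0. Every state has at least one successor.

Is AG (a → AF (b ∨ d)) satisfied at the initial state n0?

Holds

States satisfying a → AF (b ∨ d): {n0, n1, n2, n3, n4, n5, n6}.
States satisfying AG (a → AF (b ∨ d)): {n0, n1, n2, n3, n4, n5, n6}.
Every state reachable from n0 satisfies a → AF (b ∨ d).
n0 ∈ Sat(AG (a → AF (b ∨ d))).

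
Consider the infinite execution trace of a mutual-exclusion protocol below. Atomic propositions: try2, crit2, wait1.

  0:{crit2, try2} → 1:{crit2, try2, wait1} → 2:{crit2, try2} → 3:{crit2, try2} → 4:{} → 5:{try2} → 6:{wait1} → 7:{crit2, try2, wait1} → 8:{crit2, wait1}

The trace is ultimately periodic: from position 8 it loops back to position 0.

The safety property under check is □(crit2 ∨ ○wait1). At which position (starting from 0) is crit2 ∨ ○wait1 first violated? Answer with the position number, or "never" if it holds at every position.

Check crit2 ∨ ○wait1 at each position in order: 0 ✓, 1 ✓, 2 ✓, 3 ✓.
At position 4 the labels are {} and the next position 5 has {try2}, so crit2 ∨ ○wait1 is false there. This is the first violation.

4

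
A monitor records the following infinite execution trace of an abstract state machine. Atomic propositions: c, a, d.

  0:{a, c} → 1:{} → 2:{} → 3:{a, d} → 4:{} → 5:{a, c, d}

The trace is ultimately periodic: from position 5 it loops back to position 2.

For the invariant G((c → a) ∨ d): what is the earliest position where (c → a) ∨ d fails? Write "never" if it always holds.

never

(c → a) ∨ d holds at every position 0..5, and those are all the positions the trace ever visits, so the invariant G((c → a) ∨ d) is never violated.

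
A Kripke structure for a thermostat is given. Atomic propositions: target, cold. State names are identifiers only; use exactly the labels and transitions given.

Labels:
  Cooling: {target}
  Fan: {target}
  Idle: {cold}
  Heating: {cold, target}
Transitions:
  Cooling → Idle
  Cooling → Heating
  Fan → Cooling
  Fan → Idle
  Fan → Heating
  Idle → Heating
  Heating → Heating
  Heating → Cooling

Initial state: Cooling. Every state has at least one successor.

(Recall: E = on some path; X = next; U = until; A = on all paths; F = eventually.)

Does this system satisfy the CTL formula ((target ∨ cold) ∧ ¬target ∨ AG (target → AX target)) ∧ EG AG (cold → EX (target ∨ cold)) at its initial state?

Violated

States satisfying target ∨ cold: {Cooling, Fan, Idle, Heating}.
States satisfying ¬target: {Idle}.
States satisfying (target ∨ cold) ∧ ¬target: {Idle}.
States satisfying target → AX target: {Idle, Heating}.
States satisfying AG (target → AX target): ∅.
States satisfying AG (cold → EX (target ∨ cold)): {Cooling, Fan, Idle, Heating}.
States satisfying EG AG (cold → EX (target ∨ cold)): {Cooling, Fan, Idle, Heating}.
States satisfying ((target ∨ cold) ∧ ¬target ∨ AG (target → AX target)) ∧ EG AG (cold → EX (target ∨ cold)): {Idle}.
Cooling ∉ Sat(((target ∨ cold) ∧ ¬target ∨ AG (target → AX target)) ∧ EG AG (cold → EX (target ∨ cold))).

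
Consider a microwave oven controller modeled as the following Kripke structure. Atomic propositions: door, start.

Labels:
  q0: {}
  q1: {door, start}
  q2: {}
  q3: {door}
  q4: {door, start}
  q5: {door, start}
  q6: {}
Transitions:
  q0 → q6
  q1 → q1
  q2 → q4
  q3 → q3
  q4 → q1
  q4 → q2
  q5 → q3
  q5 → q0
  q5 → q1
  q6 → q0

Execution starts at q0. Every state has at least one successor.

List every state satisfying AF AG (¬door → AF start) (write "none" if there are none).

States satisfying AG (¬door → AF start): {q1, q2, q3, q4}.
States satisfying AF AG (¬door → AF start): {q1, q2, q3, q4}.

{q1, q2, q3, q4}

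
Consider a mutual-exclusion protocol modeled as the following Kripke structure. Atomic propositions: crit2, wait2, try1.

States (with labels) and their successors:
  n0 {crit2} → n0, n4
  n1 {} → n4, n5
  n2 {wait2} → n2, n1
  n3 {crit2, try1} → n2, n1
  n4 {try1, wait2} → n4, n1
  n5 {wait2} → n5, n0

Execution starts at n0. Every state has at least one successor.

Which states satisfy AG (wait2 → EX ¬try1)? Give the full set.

{n0, n1, n2, n3, n4, n5}

States satisfying wait2 → EX ¬try1: {n0, n1, n2, n3, n4, n5}.
States satisfying AG (wait2 → EX ¬try1): {n0, n1, n2, n3, n4, n5}.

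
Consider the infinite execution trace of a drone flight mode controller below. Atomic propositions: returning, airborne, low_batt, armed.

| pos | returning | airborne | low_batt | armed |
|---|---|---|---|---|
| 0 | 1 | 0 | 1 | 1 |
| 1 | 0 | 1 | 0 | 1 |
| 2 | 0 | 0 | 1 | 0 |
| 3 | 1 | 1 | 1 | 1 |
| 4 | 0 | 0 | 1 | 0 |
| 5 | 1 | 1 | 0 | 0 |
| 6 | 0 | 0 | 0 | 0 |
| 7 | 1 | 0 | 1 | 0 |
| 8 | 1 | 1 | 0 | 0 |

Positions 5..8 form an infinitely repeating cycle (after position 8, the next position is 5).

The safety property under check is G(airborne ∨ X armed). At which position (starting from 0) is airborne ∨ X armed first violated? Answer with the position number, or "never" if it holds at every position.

Check airborne ∨ X armed at each position in order: 0 ✓, 1 ✓, 2 ✓, 3 ✓.
At position 4 the labels are {low_batt} and the next position 5 has {airborne, returning}, so airborne ∨ X armed is false there. This is the first violation.

4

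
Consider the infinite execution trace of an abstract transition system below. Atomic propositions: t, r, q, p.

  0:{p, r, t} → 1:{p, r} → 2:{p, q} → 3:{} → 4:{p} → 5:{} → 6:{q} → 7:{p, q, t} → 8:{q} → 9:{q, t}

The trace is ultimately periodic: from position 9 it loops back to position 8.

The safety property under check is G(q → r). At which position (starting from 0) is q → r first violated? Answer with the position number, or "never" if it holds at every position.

2

Check q → r at each position in order: 0 ✓, 1 ✓.
At position 2 the labels are {p, q}, so q → r is false there. This is the first violation.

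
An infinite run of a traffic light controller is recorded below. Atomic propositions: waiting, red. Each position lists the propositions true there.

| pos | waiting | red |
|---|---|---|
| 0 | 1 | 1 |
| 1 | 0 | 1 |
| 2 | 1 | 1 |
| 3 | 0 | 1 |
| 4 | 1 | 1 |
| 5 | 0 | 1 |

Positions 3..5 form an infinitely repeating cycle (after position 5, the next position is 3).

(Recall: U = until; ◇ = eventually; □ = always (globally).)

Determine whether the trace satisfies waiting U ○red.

Yes

Walking from position 0: ○red first holds at position 0, and waiting holds at every earlier position along the way, so waiting U ○red holds.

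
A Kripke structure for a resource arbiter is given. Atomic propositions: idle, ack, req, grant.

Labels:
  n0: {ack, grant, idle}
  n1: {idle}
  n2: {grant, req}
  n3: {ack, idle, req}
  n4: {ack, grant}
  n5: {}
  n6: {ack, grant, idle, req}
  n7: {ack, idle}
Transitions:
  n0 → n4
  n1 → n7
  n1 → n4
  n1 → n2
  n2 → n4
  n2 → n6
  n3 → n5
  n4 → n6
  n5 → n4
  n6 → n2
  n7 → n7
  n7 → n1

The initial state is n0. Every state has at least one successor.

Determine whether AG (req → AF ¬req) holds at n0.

No

States satisfying req → AF ¬req: {n0, n1, n3, n4, n5, n7}.
States satisfying AG (req → AF ¬req): ∅.
n2 is reachable from n0 and violates req → AF ¬req, so AG fails at n0.
n0 ∉ Sat(AG (req → AF ¬req)).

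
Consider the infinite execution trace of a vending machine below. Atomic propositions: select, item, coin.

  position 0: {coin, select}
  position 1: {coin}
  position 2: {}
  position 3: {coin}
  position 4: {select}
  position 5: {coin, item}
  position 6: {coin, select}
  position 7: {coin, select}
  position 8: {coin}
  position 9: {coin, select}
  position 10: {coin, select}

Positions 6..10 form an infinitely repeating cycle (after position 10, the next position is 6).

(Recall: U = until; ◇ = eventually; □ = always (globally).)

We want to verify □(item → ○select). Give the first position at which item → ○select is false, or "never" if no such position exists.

never

item → ○select holds at every position 0..10, and those are all the positions the trace ever visits, so the invariant □(item → ○select) is never violated.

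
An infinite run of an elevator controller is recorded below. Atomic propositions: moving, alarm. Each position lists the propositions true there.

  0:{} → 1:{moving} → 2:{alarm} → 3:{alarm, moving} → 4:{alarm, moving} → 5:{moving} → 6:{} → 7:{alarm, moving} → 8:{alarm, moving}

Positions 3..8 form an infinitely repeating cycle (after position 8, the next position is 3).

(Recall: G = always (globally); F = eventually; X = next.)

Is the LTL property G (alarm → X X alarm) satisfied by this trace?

alarm → X X alarm must hold at every position from 0 onward. It fails at position 3, so G (alarm → X X alarm) is false.
Positions where alarm holds: 2, 3, 4, 7, 8.
Check X X alarm at each: 2→ok, 3→fails, 4→fails, 7→ok, 8→ok.

Violated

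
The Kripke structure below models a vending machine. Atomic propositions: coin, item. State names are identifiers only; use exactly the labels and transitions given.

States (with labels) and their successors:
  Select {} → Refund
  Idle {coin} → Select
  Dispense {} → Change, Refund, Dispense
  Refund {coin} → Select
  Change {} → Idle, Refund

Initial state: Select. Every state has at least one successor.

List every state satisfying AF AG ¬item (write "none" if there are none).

States satisfying AG ¬item: {Select, Idle, Dispense, Refund, Change}.
States satisfying AF AG ¬item: {Select, Idle, Dispense, Refund, Change}.

{Select, Idle, Dispense, Refund, Change}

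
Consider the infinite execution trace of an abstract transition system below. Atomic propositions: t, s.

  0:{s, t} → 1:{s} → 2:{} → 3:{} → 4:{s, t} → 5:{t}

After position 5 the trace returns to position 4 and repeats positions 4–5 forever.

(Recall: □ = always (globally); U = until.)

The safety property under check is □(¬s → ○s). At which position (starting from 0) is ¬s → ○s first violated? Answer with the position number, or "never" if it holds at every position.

2

Check ¬s → ○s at each position in order: 0 ✓, 1 ✓.
At position 2 the labels are {} and the next position 3 has {}, so ¬s → ○s is false there. This is the first violation.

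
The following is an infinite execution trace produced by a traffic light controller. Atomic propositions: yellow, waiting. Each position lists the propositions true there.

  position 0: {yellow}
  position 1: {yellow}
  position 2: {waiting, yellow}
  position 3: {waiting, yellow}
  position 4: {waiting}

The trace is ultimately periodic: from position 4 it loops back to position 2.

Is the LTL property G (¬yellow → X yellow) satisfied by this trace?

¬yellow → X yellow holds at every position 0..4, and those are all positions ever visited, so G (¬yellow → X yellow) holds.
Positions where ¬yellow holds: 4.
Check X yellow at each: 4→ok.

Satisfied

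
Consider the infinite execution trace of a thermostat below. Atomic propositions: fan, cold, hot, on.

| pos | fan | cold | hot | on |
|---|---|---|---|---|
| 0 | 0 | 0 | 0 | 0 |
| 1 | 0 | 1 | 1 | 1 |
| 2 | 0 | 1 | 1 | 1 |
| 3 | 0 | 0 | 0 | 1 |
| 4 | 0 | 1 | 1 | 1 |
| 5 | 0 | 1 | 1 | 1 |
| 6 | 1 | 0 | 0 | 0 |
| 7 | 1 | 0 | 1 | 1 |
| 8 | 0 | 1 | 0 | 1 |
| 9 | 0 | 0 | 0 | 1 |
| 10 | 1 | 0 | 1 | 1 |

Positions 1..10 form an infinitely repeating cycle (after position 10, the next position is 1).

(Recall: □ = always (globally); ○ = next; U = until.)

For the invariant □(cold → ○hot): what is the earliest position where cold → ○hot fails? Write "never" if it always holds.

2

Check cold → ○hot at each position in order: 0 ✓, 1 ✓.
At position 2 the labels are {cold, hot, on} and the next position 3 has {on}, so cold → ○hot is false there. This is the first violation.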